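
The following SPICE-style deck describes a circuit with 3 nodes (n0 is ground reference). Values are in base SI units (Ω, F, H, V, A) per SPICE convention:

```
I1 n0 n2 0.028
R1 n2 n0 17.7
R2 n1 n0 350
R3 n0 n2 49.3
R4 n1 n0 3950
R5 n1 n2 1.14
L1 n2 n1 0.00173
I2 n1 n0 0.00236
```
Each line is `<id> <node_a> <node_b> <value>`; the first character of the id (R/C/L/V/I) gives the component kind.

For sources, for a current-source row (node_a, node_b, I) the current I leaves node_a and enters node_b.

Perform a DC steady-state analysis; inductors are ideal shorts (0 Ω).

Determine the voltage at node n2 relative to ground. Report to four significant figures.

0.3209 V

Apply KCL at each of the 2 non-ground nodes and solve the resulting linear system.
Node n1: branches {R2, R4, R5, L1, I2} → V_1 = 0.3209
Node n2: branches {I1, R1, R3, R5, L1} → V_2 = 0.3209
Source currents: i(L1)=0.003358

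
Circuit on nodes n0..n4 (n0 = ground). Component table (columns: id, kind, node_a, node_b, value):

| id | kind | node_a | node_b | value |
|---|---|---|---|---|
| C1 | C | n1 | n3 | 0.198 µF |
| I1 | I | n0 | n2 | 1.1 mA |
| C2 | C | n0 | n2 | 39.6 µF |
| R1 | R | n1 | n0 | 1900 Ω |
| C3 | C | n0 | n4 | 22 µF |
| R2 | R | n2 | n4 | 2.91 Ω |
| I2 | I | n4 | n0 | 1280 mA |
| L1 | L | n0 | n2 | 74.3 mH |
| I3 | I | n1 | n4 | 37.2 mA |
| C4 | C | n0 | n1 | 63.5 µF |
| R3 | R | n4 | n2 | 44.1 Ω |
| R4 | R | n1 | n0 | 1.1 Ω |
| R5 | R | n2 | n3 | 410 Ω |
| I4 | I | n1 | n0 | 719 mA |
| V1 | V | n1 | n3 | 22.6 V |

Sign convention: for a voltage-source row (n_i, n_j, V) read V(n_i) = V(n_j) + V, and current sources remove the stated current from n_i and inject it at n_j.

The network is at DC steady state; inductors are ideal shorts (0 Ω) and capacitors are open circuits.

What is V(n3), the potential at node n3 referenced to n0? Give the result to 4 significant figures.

Apply KCL at each of the 4 non-ground nodes and solve the resulting linear system.
Node n1: branches {C1, R1, I3, C4, R4, I4, V1} → V_1 = -0.7687
Node n2: branches {I1, C2, R2, L1, R3, R5} → V_2 = 0.000
Node n3: branches {C1, R5, V1} → V_3 = -23.37
Node n4: branches {C3, R2, I2, I3, R3} → V_4 = -3.393
Source currents: i(L1)=1.299, i(V1)=-0.05700

-23.37 V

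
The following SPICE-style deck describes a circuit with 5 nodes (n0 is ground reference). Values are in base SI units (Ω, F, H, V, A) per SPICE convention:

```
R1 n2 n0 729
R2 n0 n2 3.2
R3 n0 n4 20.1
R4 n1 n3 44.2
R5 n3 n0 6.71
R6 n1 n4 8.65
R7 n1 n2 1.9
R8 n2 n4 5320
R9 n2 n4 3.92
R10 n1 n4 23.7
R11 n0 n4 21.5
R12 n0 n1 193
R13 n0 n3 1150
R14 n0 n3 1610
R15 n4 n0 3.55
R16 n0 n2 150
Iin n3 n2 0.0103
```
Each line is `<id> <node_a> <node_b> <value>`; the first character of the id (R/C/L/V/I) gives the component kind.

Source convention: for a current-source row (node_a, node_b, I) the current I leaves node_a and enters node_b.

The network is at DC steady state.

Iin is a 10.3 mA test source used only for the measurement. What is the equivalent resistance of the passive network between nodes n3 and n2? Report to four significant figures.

Element admittances at DC:
  Y(R1) = 0.001372 S between n2,n0
  Y(R2) = 0.3125 S between n0,n2
  Y(R3) = 0.04975 S between n0,n4
  Y(R4) = 0.02262 S between n1,n3
  Y(R5) = 0.1490 S between n3,n0
  Y(R6) = 0.1156 S between n1,n4
  Y(R7) = 0.5263 S between n1,n2
  Y(R8) = 0.0001880 S between n2,n4
  Y(R9) = 0.2551 S between n2,n4
  Y(R10) = 0.04219 S between n1,n4
  Y(R11) = 0.04651 S between n0,n4
  Y(R12) = 0.005181 S between n0,n1
  Y(R13) = 0.0008696 S between n0,n3
  Y(R14) = 0.0006211 S between n0,n3
  Y(R15) = 0.2817 S between n4,n0
  Y(R16) = 0.006667 S between n0,n2
  Iin: injects 0.0103 A into n2 (from n3)
Assemble and solve the 4×4 MNA system:
  V(n1)=0.01279  V(n2)=0.01734  V(n3)=-0.05782  V(n4)=0.008146

R_eq = 7.297 Ω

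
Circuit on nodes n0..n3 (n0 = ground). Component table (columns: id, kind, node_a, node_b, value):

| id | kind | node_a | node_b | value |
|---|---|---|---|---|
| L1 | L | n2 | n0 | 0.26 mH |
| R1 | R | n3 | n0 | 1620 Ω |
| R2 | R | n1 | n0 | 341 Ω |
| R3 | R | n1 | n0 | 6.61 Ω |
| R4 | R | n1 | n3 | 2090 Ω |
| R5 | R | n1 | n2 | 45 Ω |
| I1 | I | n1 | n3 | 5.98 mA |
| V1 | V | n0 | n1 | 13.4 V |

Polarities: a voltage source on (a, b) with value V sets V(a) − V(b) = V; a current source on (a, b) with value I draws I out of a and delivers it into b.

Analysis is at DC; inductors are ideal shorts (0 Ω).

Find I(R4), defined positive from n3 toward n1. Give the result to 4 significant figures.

0.006223 A

MNA unknowns: 3 node voltages V₁..V_3 plus 2 source currents (L1, V1)
L1: row V2−V0=0, i_L1 at 2,0
R1: Y=0.0006173 on G[3,0]
R2: Y=0.002933 on G[1,0]
R3: Y=0.1513 on G[1,0]
R4: Y=0.0004785 on G[1,3]
R5: Y=0.02222 on G[1,2]
I1: z[1]−=0.00598, z[3]+=0.00598
V1: row V0−V1=13.4, i_V1 at 0,1
solve → V1=-13.40, V2=0.000, V3=-0.3938
aux → i_L1=-0.2978, i_V1=-2.365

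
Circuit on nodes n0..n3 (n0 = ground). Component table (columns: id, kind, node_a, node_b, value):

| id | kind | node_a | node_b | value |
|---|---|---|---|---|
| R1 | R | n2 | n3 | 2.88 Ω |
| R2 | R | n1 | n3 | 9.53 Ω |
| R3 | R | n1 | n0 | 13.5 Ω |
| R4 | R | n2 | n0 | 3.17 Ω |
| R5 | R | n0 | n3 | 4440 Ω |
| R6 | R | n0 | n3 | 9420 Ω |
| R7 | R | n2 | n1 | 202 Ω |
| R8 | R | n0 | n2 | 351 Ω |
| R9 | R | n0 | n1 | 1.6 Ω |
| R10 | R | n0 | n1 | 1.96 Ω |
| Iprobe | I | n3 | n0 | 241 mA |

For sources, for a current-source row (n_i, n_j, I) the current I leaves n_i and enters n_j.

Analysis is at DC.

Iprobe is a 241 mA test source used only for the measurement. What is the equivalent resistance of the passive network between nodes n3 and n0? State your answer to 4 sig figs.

R_eq = 3.789 Ω

MNA unknowns: 3 node voltages V₁..V_3
R1: Y=0.3472 on G[2,3]
R2: Y=0.1049 on G[1,3]
R3: Y=0.07407 on G[1,0]
R4: Y=0.3155 on G[2,0]
R5: Y=0.0002252 on G[0,3]
R6: Y=0.0001062 on G[0,3]
R7: Y=0.004950 on G[2,1]
R8: Y=0.002849 on G[0,2]
R9: Y=0.6250 on G[0,1]
R10: Y=0.5102 on G[0,1]
Iprobe: z[3]−=0.241, z[0]+=0.241
solve → V1=-0.07442, V2=-0.4735, V3=-0.9132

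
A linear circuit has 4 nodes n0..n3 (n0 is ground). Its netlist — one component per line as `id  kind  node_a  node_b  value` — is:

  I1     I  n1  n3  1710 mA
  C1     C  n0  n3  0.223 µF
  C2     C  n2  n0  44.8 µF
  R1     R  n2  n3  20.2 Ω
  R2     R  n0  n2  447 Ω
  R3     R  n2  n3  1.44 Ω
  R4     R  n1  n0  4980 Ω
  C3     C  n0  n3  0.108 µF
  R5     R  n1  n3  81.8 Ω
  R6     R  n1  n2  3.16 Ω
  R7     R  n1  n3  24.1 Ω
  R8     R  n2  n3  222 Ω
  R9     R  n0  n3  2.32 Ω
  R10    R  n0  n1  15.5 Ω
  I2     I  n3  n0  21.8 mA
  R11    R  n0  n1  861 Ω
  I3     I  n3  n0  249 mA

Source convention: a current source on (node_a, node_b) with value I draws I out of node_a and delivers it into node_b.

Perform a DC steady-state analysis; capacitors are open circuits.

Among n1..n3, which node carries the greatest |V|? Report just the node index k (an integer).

1

MNA unknowns: 3 node voltages V₁..V_3
I1: z[1]−=1.71, z[3]+=1.71
C1: Y=0.000 on G[0,3]
C2: Y=0.000 on G[2,0]
R1: Y=0.04950 on G[2,3]
R2: Y=0.002237 on G[0,2]
R3: Y=0.6944 on G[2,3]
R4: Y=0.0002008 on G[1,0]
C3: Y=0.000 on G[0,3]
R5: Y=0.01222 on G[1,3]
R6: Y=0.3165 on G[1,2]
R7: Y=0.04149 on G[1,3]
R8: Y=0.004505 on G[2,3]
R9: Y=0.4310 on G[0,3]
R10: Y=0.06452 on G[0,1]
I2: z[3]−=0.0218, z[0]+=0.0218
R11: Y=0.001161 on G[0,1]
I3: z[3]−=0.249, z[0]+=0.249
solve → V1=-4.895, V2=-1.362, V3=0.1269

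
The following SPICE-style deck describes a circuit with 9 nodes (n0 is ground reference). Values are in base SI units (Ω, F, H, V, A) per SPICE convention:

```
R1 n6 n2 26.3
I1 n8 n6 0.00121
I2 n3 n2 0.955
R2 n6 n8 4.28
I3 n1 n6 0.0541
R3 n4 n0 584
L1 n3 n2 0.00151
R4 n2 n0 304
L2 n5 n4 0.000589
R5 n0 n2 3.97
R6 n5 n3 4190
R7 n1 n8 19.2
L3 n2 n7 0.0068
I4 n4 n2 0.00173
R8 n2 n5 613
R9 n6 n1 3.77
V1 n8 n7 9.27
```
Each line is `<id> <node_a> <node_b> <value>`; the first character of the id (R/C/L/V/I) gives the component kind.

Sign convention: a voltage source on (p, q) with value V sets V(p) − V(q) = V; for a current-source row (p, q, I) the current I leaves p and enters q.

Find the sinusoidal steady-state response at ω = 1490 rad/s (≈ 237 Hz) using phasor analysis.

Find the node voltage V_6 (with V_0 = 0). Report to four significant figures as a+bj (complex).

Apply KCL at each of the 8 non-ground nodes and solve the resulting linear system.
Node n1: branches {I3, R7, R9} → V_1 = 7.333-2.542j
Node n2: branches {R1, I2, L1, R4, R5, L3, I4, R8} → V_2 = 0.003231+0.0009601j
Node n3: branches {I2, L1, R6} → V_3 = 0.002154-2.148j
Node n4: branches {R3, L2, I4} → V_4 = -0.4814-0.1431j
Node n5: branches {L2, R6, R8} → V_5 = -0.4812-0.1423j
Node n6: branches {R1, I1, R2, I3, R9} → V_6 = 7.344-2.486j
Node n7: branches {L3, V1} → V_7 = -0.9549-2.827j
Node n8: branches {I1, R2, R7, V1} → V_8 = 8.315-2.827j
Source currents: i(V1)=-0.2791+0.09456j

7.344-2.486j V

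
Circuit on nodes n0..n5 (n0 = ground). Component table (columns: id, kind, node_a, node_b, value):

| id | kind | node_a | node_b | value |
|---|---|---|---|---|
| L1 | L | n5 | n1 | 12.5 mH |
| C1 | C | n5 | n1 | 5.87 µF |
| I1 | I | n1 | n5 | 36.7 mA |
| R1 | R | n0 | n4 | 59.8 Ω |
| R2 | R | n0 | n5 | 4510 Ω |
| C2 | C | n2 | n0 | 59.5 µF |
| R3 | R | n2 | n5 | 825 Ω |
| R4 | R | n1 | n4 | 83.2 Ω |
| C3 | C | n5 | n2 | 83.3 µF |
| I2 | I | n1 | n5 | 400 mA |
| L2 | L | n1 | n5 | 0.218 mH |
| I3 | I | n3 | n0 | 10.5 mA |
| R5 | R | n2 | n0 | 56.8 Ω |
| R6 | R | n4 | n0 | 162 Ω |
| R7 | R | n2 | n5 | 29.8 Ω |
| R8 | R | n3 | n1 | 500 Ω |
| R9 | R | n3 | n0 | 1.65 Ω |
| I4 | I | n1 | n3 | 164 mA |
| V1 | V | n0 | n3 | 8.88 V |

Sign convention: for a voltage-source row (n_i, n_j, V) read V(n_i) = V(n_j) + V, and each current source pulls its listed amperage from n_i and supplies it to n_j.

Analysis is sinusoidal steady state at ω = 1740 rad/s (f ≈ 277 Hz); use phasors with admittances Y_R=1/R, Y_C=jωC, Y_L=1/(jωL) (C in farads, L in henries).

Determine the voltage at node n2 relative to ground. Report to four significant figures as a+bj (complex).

-0.5068+1.579j V

Element admittances at ω=1740 rad/s:
  Y(L1) = 0.000-0.04598j S between n5,n1
  Y(C1) = 0.000+0.01021j S between n5,n1
  I1: injects 0.0367 A into n5 (from n1)
  Y(R1) = 0.01672+0.000j S between n0,n4
  Y(R2) = 0.0002217+0.000j S between n0,n5
  Y(C2) = 0.000+0.1035j S between n2,n0
  Y(R3) = 0.001212+0.000j S between n2,n5
  Y(R4) = 0.01202+0.000j S between n1,n4
  Y(C3) = 0.000+0.1449j S between n5,n2
  I2: injects 0.4 A into n5 (from n1)
  Y(L2) = 0.000-2.636j S between n1,n5
  I3: injects 0.0105 A into n0 (from n3)
  Y(R5) = 0.01761+0.000j S between n2,n0
  Y(R6) = 0.006173+0.000j S between n4,n0
  Y(R7) = 0.03356+0.000j S between n2,n5
  Y(R8) = 0.002000+0.000j S between n3,n1
  Y(R9) = 0.6061+0.000j S between n3,n0
  I4: injects 0.164 A into n3 (from n1)
  V1: constraint V(n0)−V(n3) = 8.88
Assemble and solve the 6×6 MNA system:
  V(n1)=-0.9285+2.437j  V(n2)=-0.5068+1.579j  V(n3)=-8.880+0.000j  V(n4)=-0.3196+0.8389j  V(n5)=-0.9375+2.665j
  i(V1)=-5.551-0.004874j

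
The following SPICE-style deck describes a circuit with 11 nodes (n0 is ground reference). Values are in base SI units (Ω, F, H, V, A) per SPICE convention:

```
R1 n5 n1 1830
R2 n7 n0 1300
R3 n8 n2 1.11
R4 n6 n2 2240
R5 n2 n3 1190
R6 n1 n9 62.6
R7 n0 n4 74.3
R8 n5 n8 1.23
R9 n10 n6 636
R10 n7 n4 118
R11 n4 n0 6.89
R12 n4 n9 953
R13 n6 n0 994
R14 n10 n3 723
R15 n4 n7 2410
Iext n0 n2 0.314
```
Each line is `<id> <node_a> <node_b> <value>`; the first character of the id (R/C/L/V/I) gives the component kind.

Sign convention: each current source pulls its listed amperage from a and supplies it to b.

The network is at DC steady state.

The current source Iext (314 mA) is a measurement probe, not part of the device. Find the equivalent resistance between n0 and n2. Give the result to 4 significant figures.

Element admittances at DC:
  Y(R1) = 0.0005464 S between n5,n1
  Y(R2) = 0.0007692 S between n7,n0
  Y(R3) = 0.9009 S between n8,n2
  Y(R4) = 0.0004464 S between n6,n2
  Y(R5) = 0.0008403 S between n2,n3
  Y(R6) = 0.01597 S between n1,n9
  Y(R7) = 0.01346 S between n0,n4
  Y(R8) = 0.8130 S between n5,n8
  Y(R9) = 0.001572 S between n10,n6
  Y(R10) = 0.008475 S between n7,n4
  Y(R11) = 0.1451 S between n4,n0
  Y(R12) = 0.001049 S between n4,n9
  Y(R13) = 0.001006 S between n6,n0
  Y(R14) = 0.001383 S between n10,n3
  Y(R15) = 0.0004149 S between n4,n7
  Iext: injects 0.314 A into n2 (from n0)
Assemble and solve the 10×10 MNA system:
  V(n1)=139.2  V(n2)=388.7  V(n3)=289.8  V(n4)=0.8549  V(n5)=388.4  V(n6)=176.7  V(n7)=0.7868  V(n8)=388.6  V(n9)=130.6  V(n10)=229.6

R_eq = 1238. Ω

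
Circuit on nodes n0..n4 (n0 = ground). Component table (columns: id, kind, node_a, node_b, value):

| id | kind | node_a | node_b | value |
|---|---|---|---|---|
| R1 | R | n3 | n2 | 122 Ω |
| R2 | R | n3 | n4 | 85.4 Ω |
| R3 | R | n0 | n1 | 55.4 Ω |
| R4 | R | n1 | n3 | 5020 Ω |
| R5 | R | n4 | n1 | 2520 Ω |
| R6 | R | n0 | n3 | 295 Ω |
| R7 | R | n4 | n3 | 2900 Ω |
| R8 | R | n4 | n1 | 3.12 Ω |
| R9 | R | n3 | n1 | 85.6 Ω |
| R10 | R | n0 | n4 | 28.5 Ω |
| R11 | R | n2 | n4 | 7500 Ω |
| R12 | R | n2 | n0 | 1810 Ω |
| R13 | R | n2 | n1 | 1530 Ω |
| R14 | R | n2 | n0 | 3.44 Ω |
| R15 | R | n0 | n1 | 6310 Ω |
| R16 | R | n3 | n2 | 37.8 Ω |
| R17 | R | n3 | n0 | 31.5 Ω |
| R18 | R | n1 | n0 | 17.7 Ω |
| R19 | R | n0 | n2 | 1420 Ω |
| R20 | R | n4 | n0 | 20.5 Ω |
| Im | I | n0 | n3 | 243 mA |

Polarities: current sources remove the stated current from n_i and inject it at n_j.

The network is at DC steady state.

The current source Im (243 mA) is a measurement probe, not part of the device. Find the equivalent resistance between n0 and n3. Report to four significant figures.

R_eq = 11.51 Ω

Apply KCL at each of the 4 non-ground nodes and solve the resulting linear system.
Node n1: branches {R3, R4, R5, R8, R9, R13, R15, R18} → V_1 = 0.3685
Node n2: branches {R1, R11, R12, R13, R14, R16, R19} → V_2 = 0.2968
Node n3: branches {R1, R2, R4, R6, R7, R9, R16, R17, Im} → V_3 = 2.796
Node n4: branches {R2, R5, R7, R8, R10, R11, R20} → V_4 = 0.3645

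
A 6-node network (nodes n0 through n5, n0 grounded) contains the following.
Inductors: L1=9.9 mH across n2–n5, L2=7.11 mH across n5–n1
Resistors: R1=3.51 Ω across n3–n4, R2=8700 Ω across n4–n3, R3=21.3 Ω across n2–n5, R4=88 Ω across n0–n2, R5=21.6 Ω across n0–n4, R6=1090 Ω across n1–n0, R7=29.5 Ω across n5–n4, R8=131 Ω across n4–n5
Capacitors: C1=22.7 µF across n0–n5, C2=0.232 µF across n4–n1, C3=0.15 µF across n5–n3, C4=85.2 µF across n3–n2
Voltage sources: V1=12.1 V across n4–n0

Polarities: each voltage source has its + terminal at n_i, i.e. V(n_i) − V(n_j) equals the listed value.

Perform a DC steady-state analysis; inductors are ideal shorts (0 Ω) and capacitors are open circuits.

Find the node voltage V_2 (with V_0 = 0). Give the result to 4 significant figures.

MNA unknowns: 5 node voltages V₁..V_5 plus 3 source currents (L1, L2, V1)
L1: row V2−V5=0, i_L1 at 2,5
R1: Y=0.2849 on G[3,4]
R2: Y=0.0001149 on G[4,3]
C1: Y=0.000 on G[0,5]
C2: Y=0.000 on G[4,1]
R3: Y=0.04695 on G[2,5]
R4: Y=0.01136 on G[0,2]
L2: row V5−V1=0, i_L2 at 5,1
R5: Y=0.04630 on G[0,4]
R6: Y=0.0009174 on G[1,0]
C3: Y=0.000 on G[5,3]
C4: Y=0.000 on G[3,2]
R7: Y=0.03390 on G[5,4]
R8: Y=0.007634 on G[4,5]
V1: row V4−V0=12.1, i_V1 at 4,0
solve → V1=9.339, V2=9.339, V3=12.10, V4=12.10, V5=9.339
aux → i_L1=-0.1061, i_L2=0.008567, i_V1=-0.6749

9.339 V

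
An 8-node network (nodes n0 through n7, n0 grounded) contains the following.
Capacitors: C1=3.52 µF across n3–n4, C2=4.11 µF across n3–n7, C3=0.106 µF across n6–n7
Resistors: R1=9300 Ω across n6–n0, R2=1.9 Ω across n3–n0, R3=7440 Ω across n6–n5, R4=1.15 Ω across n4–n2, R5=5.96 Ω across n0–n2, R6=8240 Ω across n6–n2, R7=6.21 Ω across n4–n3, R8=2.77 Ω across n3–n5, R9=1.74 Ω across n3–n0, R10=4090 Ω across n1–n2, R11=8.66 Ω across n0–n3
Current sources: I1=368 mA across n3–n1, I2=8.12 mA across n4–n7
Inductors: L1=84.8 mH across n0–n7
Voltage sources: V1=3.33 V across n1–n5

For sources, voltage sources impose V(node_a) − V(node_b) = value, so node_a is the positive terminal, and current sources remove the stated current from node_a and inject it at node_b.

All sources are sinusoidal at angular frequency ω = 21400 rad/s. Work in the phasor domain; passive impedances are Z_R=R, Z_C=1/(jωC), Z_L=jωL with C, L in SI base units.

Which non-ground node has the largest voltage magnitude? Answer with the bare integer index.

1

Element admittances at ω=21400 rad/s:
  Y(C1) = 0.000+0.07533j S between n3,n4
  Y(R1) = 0.0001075+0.000j S between n6,n0
  Y(C2) = 0.000+0.08795j S between n3,n7
  Y(R2) = 0.5263+0.000j S between n3,n0
  Y(R3) = 0.0001344+0.000j S between n6,n5
  Y(R4) = 0.8696+0.000j S between n4,n2
  Y(R5) = 0.1678+0.000j S between n0,n2
  I1: injects 0.368 A into n1 (from n3)
  Y(C3) = 0.000+0.002268j S between n6,n7
  Y(R6) = 0.0001214+0.000j S between n6,n2
  Y(R7) = 0.1610+0.000j S between n4,n3
  Y(R8) = 0.3610+0.000j S between n3,n5
  Y(L1) = 0.000-0.0005510j S between n0,n7
  Y(R9) = 0.5747+0.000j S between n3,n0
  I2: injects 0.00812 A into n7 (from n4)
  Y(R10) = 0.0002445+0.000j S between n1,n2
  Y(R11) = 0.1155+0.000j S between n0,n3
  V1: constraint V(n1)−V(n5) = 3.33
Assemble and solve the 8×8 MNA system:
  V(n1)=4.348-0.0006689j  V(n2)=-0.01670+0.004578j  V(n3)=0.002345-0.0006168j  V(n4)=-0.02116+0.005484j  V(n5)=1.018-0.0006689j  V(n6)=0.02722-0.1500j  V(n7)=0.002988-0.09495j
  i(V1)=0.3669+1.283e-06j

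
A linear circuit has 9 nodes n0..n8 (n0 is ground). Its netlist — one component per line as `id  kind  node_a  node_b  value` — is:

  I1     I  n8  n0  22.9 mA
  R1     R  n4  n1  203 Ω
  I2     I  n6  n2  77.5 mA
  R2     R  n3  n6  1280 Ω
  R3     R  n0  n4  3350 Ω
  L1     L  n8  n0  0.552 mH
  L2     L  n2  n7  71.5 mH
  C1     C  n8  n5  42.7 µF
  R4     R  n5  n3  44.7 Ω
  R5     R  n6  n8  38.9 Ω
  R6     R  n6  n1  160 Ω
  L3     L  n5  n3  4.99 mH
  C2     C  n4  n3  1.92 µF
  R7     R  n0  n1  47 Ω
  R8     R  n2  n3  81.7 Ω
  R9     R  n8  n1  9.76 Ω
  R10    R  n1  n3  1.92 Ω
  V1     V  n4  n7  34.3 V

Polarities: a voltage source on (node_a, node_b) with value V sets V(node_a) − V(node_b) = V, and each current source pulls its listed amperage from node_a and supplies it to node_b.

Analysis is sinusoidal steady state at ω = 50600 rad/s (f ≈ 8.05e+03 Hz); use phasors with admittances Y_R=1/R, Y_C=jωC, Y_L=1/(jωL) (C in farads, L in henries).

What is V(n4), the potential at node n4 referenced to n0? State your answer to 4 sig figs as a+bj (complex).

0.08701-0.5798j V

Apply KCL at each of the 8 non-ground nodes and solve the resulting linear system.
Node n1: branches {R1, R6, R7, R9, R10} → V_1 = 0.08095-0.5772j
Node n2: branches {I2, L2, R8} → V_2 = 6.512+0.3419j
Node n3: branches {R2, R4, L3, C2, R8, R10} → V_3 = 0.2010-0.5778j
Node n4: branches {R1, R3, C2, V1} → V_4 = 0.08701-0.5798j
Node n5: branches {C1, R4, L3} → V_5 = -0.3476-0.6943j
Node n6: branches {I2, R2, R5, R6} → V_6 = -2.620-0.6646j
Node n7: branches {L2, V1} → V_7 = -34.21-0.5798j
Node n8: branches {I1, L1, C1, R5, R9} → V_8 = -0.3478-0.6885j
Source currents: i(V1)=-0.0002548+0.01126j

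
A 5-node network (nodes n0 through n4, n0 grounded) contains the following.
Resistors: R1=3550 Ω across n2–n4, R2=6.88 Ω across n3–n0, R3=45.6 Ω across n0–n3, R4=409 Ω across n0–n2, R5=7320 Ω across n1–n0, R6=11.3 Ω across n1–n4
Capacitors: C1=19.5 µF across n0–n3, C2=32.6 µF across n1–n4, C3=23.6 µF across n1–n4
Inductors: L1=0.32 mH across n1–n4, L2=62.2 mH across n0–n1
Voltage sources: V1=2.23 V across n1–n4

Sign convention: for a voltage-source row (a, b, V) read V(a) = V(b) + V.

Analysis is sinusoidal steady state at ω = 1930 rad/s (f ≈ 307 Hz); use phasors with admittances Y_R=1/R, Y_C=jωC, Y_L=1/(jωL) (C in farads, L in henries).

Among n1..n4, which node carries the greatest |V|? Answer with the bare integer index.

MNA unknowns: 4 node voltages V₁..V_4 plus 1 source current (V1)
R1: Y=0.0002817+0.000j on G[2,4]
R2: Y=0.1453+0.000j on G[3,0]
C1: Y=0.000+0.03764j on G[0,3]
C2: Y=0.000+0.06292j on G[1,4]
R3: Y=0.02193+0.000j on G[0,3]
L1: Y=0.000-1.619j on G[1,4]
C3: Y=0.000+0.04555j on G[1,4]
R4: Y=0.002445+0.000j on G[0,2]
L2: Y=0.000-0.008330j on G[0,1]
R5: Y=0.0001366+0.000j on G[1,0]
R6: Y=0.08850+0.000j on G[1,4]
V1: row V1−V4=2.23, i_V1 at 1,4
solve → V1=0.003152+0.06747j, V2=-0.2301+0.006970j, V3=0.000+0.000j, V4=-2.227+0.06747j
aux → i_V1=-0.1979+3.369j

4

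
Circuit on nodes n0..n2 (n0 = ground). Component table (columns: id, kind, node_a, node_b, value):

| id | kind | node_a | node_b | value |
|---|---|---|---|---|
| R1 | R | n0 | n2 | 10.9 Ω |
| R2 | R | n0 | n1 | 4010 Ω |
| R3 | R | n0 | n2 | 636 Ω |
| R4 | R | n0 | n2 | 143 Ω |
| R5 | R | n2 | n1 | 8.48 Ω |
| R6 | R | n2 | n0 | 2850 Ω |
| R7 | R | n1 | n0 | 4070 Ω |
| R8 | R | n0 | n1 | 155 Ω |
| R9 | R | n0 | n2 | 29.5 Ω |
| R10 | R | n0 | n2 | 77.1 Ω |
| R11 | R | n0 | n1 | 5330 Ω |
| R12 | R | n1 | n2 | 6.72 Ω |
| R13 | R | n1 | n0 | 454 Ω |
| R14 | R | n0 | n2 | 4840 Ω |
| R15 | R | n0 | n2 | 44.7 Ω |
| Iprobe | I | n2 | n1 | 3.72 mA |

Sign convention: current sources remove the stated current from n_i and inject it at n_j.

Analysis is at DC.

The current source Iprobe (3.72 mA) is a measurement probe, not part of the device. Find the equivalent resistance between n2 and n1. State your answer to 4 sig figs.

MNA unknowns: 2 node voltages V₁..V_2
R1: Y=0.09174 on G[0,2]
R2: Y=0.0002494 on G[0,1]
R3: Y=0.001572 on G[0,2]
R4: Y=0.006993 on G[0,2]
R5: Y=0.1179 on G[2,1]
R6: Y=0.0003509 on G[2,0]
R7: Y=0.0002457 on G[1,0]
R8: Y=0.006452 on G[0,1]
R9: Y=0.03390 on G[0,2]
R10: Y=0.01297 on G[0,2]
R11: Y=0.0001876 on G[0,1]
R12: Y=0.1488 on G[1,2]
R13: Y=0.002203 on G[1,0]
R14: Y=0.0002066 on G[0,2]
R15: Y=0.02237 on G[0,2]
Iprobe: z[2]−=0.00372, z[1]+=0.00372
solve → V1=0.01280, V2=-0.0007024

R_eq = 3.629 Ω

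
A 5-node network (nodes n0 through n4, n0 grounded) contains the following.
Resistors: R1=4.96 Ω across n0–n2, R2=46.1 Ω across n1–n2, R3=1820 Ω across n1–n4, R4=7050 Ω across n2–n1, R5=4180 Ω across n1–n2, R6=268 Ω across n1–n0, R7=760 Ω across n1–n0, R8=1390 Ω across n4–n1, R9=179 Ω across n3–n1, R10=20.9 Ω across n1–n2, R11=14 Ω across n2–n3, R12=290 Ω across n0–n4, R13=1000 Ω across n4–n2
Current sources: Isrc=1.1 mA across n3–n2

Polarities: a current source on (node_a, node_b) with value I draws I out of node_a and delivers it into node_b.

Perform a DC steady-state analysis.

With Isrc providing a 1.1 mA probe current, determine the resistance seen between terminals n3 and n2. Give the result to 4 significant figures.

Apply KCL at each of the 4 non-ground nodes and solve the resulting linear system.
Node n1: branches {R2, R3, R4, R5, R6, R7, R8, R9, R10} → V_1 = -0.0009579
Node n2: branches {R1, R2, R4, R5, R10, R11, R13, Isrc} → V_2 = 2.753e-05
Node n3: branches {R9, R11, Isrc} → V_3 = -0.01433
Node n4: branches {R3, R8, R12, R13} → V_4 = -0.0002078

R_eq = 13.05 Ω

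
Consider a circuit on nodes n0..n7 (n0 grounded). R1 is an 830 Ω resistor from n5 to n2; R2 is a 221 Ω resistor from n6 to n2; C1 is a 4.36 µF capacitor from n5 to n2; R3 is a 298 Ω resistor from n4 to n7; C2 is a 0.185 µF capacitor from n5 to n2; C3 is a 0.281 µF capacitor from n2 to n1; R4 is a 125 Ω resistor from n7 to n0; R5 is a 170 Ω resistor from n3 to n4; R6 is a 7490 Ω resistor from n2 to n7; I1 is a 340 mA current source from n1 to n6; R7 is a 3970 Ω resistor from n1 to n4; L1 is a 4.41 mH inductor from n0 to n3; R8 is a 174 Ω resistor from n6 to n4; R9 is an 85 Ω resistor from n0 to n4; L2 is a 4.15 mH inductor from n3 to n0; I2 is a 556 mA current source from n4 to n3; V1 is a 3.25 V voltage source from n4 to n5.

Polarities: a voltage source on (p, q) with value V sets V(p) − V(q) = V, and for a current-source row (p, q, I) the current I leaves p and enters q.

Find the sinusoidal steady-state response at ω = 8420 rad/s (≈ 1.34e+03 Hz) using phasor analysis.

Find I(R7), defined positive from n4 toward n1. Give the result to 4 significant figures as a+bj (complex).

Element admittances at ω=8420 rad/s:
  Y(R1) = 0.001205+0.000j S between n5,n2
  Y(R2) = 0.004525+0.000j S between n6,n2
  Y(C1) = 0.000+0.03671j S between n5,n2
  Y(R3) = 0.003356+0.000j S between n4,n7
  Y(C2) = 0.000+0.001558j S between n5,n2
  Y(C3) = 0.000+0.002366j S between n2,n1
  Y(R4) = 0.008000+0.000j S between n7,n0
  Y(R5) = 0.005882+0.000j S between n3,n4
  Y(R6) = 0.0001335+0.000j S between n2,n7
  I1: injects 0.34 A into n6 (from n1)
  Y(R7) = 0.0002519+0.000j S between n1,n4
  Y(L1) = 0.000-0.02693j S between n0,n3
  Y(R8) = 0.005747+0.000j S between n6,n4
  Y(R9) = 0.01176+0.000j S between n0,n4
  Y(L2) = 0.000-0.02862j S between n3,n0
  I2: injects 0.556 A into n3 (from n4)
  V1: constraint V(n4)−V(n5) = 3.25
Assemble and solve the 8×8 MNA system:
  V(n1)=-47.72+148.0j  V(n2)=-32.18+6.444j  V(n3)=0.5292+7.039j  V(n4)=-27.52+2.042j  V(n5)=-30.77+2.042j  V(n6)=3.529+3.981j  V(n7)=-8.411+0.6713j
  i(V1)=0.1702+0.04868j

0.005088-0.03676j A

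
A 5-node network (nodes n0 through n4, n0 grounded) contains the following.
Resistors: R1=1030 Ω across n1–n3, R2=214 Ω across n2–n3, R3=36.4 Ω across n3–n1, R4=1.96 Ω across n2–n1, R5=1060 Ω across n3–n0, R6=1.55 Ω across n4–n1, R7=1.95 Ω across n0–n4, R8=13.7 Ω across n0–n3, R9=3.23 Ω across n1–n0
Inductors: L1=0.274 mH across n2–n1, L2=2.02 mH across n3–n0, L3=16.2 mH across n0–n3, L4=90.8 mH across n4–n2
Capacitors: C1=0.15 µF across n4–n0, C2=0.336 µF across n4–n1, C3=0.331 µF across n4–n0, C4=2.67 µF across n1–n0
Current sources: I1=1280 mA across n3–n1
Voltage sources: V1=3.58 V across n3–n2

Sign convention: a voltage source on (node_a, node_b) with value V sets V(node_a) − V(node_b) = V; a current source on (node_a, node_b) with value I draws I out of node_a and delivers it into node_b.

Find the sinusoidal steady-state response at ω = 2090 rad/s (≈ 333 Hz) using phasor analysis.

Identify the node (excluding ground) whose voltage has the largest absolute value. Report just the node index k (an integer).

3

Apply KCL at each of the 4 non-ground nodes and solve the resulting linear system.
Node n1: branches {R1, L1, R3, R4, C2, I1, R6, C4, R9} → V_1 = -0.4492+1.091j
Node n2: branches {L1, R2, R4, L4, V1} → V_2 = -1.053+0.3297j
Node n3: branches {R1, R2, R3, R5, L2, L3, I1, R8, V1} → V_3 = 2.527+0.3297j
Node n4: branches {C1, C2, C3, R6, R7, L4} → V_4 = -0.2513+0.6117j
Source currents: i(V1)=-1.656+0.6704j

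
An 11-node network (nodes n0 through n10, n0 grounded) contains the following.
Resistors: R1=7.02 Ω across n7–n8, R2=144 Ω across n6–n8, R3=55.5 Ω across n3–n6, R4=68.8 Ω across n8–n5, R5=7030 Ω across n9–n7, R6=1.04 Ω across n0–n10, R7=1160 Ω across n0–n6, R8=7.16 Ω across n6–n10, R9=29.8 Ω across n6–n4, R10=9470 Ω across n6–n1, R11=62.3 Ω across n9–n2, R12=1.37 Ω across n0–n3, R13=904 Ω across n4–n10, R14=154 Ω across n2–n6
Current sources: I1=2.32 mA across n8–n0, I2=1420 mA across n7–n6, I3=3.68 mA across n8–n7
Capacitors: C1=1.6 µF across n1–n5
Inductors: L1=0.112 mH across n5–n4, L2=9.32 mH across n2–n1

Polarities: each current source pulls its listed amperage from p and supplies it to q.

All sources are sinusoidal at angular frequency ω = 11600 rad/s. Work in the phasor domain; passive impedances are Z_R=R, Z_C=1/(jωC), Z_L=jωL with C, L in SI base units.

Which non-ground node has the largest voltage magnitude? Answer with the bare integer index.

MNA unknowns: 10 node voltages V₁..V_10
R1: Y=0.1425+0.000j on G[7,8]
R2: Y=0.006944+0.000j on G[6,8]
I1: z[8]−=0.00232, z[0]+=0.00232
R3: Y=0.01802+0.000j on G[3,6]
R4: Y=0.01453+0.000j on G[8,5]
R5: Y=0.0001422+0.000j on G[9,7]
I2: z[7]−=1.42, z[6]+=1.42
R6: Y=0.9615+0.000j on G[0,10]
R7: Y=0.0008621+0.000j on G[0,6]
R8: Y=0.1397+0.000j on G[6,10]
R9: Y=0.03356+0.000j on G[6,4]
C1: Y=0.000+0.01856j on G[1,5]
R10: Y=0.0001056+0.000j on G[6,1]
R11: Y=0.01605+0.000j on G[9,2]
L1: Y=0.000-0.7697j on G[5,4]
R12: Y=0.7299+0.000j on G[0,3]
R13: Y=0.001106+0.000j on G[4,10]
L2: Y=0.000-0.009250j on G[2,1]
R14: Y=0.006494+0.000j on G[2,6]
I3: z[8]−=0.00368, z[7]+=0.00368
solve → V1=-22.71-8.008j, V2=-19.39+4.619j, V3=0.003103+0.0001040j, V4=-21.13-0.6279j, V5=-21.10-1.585j, V6=0.1288+0.004319j, V7=-89.87-1.029j, V8=-79.99-1.034j, V9=-20.01+4.570j, V10=-0.004884-8.285e-05j

7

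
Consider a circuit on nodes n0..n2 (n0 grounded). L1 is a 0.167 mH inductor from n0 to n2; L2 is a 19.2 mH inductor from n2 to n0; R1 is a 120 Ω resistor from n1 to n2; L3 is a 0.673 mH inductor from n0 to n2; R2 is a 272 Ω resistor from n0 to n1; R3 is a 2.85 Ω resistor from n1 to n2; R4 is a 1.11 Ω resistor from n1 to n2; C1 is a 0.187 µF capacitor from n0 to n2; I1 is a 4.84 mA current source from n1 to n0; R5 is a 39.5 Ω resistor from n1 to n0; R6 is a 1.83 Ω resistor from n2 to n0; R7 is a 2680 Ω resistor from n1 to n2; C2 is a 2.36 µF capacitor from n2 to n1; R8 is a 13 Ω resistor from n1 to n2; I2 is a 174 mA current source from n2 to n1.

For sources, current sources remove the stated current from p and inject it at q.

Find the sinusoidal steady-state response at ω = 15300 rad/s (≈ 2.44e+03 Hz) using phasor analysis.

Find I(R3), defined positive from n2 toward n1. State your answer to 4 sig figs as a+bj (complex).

Apply KCL at each of the 2 non-ground nodes and solve the resulting linear system.
Node n1: branches {R1, R2, R3, R4, I1, R5, R7, C2, R8, I2} → V_1 = 0.1153-0.01026j
Node n2: branches {L1, L2, R1, L3, R3, R4, C1, R6, R7, C2, R8, I2} → V_2 = -0.008586-0.007139j

-0.04347+0.001096j A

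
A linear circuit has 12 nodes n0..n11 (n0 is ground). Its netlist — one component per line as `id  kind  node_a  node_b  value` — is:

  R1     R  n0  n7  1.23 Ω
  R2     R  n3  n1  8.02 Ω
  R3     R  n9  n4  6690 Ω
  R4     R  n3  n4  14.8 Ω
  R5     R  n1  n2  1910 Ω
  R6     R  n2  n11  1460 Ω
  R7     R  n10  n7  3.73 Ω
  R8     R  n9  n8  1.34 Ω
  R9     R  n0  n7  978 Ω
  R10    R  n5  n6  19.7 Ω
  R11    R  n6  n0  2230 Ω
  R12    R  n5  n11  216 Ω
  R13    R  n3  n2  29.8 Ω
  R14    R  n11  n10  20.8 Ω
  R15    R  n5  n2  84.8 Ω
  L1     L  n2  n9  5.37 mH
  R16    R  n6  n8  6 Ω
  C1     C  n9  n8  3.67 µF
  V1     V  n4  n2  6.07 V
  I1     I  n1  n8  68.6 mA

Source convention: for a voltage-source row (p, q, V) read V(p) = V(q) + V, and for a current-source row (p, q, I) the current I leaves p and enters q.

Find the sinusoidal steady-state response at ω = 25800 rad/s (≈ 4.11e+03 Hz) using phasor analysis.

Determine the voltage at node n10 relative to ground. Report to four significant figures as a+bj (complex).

Element admittances at ω=25800 rad/s:
  Y(R1) = 0.8130+0.000j S between n0,n7
  Y(R2) = 0.1247+0.000j S between n3,n1
  Y(R3) = 0.0001495+0.000j S between n9,n4
  Y(R4) = 0.06757+0.000j S between n3,n4
  Y(R5) = 0.0005236+0.000j S between n1,n2
  Y(R6) = 0.0006849+0.000j S between n2,n11
  Y(R7) = 0.2681+0.000j S between n10,n7
  Y(R8) = 0.7463+0.000j S between n9,n8
  Y(R9) = 0.001022+0.000j S between n0,n7
  Y(R10) = 0.05076+0.000j S between n5,n6
  Y(R11) = 0.0004484+0.000j S between n6,n0
  Y(R12) = 0.004630+0.000j S between n5,n11
  Y(R13) = 0.03356+0.000j S between n3,n2
  Y(R14) = 0.04808+0.000j S between n11,n10
  Y(R15) = 0.01179+0.000j S between n5,n2
  Y(L1) = 0.000-0.007218j S between n2,n9
  Y(R16) = 0.1667+0.000j S between n6,n8
  Y(C1) = 0.000+0.09469j S between n9,n8
  V1: constraint V(n4)−V(n2) = 6.07
  I1: injects 0.0686 A into n8 (from n1)
Assemble and solve the 12×12 MNA system:
  V(n1)=-0.3687-2.374j  V(n2)=-3.170-2.374j  V(n3)=0.1932-2.374j  V(n4)=2.900-2.374j  V(n5)=0.3384+0.2534j  V(n6)=1.185+0.8877j  V(n7)=-0.0006530-0.0004890j  V(n8)=1.447+1.083j  V(n9)=1.419+1.130j  V(n10)=-0.002636-0.001974j  V(n11)=-0.01369-0.01025j
  i(V1)=-0.1831+0.0005238j

-0.002636-0.001974j V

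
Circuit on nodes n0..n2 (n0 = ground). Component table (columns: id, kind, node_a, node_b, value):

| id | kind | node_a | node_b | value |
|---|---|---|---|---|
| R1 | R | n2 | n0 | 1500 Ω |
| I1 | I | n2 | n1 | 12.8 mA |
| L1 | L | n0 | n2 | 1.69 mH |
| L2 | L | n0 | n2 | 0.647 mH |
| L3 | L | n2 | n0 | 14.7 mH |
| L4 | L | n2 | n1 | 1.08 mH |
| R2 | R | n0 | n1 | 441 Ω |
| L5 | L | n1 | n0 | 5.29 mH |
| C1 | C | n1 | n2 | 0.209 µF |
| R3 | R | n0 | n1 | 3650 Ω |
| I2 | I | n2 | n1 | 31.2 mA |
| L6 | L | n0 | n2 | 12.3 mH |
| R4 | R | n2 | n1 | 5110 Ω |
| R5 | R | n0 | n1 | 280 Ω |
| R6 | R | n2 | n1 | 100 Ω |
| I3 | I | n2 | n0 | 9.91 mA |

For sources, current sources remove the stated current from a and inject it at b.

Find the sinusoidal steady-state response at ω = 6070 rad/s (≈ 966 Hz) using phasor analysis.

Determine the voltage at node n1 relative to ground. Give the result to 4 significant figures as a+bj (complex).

0.02178+0.2033j V

Element admittances at ω=6070 rad/s:
  Y(R1) = 0.0006667+0.000j S between n2,n0
  I1: injects 0.0128 A into n1 (from n2)
  Y(L1) = 0.000-0.09748j S between n0,n2
  Y(L2) = 0.000-0.2546j S between n0,n2
  Y(L3) = 0.000-0.01121j S between n2,n0
  Y(L4) = 0.000-0.1525j S between n2,n1
  Y(R2) = 0.002268+0.000j S between n0,n1
  Y(L5) = 0.000-0.03114j S between n1,n0
  Y(C1) = 0.000+0.001269j S between n1,n2
  Y(R3) = 0.0002740+0.000j S between n0,n1
  I2: injects 0.0312 A into n1 (from n2)
  Y(L6) = 0.000-0.01339j S between n0,n2
  Y(R4) = 0.0001957+0.000j S between n2,n1
  Y(R5) = 0.003571+0.000j S between n0,n1
  Y(R6) = 0.01000+0.000j S between n2,n1
  I3: injects 0.00991 A into n0 (from n2)
Assemble and solve the 2×2 MNA system:
  V(n1)=0.02178+0.2033j  V(n2)=0.001421-0.04347j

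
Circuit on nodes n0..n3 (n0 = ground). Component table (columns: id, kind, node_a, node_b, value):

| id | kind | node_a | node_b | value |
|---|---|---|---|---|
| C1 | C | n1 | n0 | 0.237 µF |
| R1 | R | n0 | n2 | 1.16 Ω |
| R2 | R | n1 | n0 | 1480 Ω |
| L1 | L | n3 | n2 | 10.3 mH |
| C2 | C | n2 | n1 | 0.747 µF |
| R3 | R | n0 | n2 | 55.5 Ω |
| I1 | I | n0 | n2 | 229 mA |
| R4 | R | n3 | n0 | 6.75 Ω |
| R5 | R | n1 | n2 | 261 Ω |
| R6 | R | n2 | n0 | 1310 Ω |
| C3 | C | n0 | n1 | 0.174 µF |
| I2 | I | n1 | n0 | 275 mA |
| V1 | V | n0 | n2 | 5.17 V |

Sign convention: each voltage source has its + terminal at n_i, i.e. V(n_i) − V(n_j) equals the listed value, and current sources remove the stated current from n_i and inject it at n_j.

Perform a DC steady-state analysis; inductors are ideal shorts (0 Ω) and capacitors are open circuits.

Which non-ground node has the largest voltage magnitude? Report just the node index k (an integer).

1

Element admittances at DC:
  Y(C1) = 0.000 S between n1,n0
  Y(R1) = 0.8621 S between n0,n2
  Y(R2) = 0.0006757 S between n1,n0
  L1: short n3↔n2 (DC inductor)
  Y(C2) = 0.000 S between n2,n1
  Y(R3) = 0.01802 S between n0,n2
  I1: injects 0.229 A into n2 (from n0)
  Y(R4) = 0.1481 S between n3,n0
  Y(R5) = 0.003831 S between n1,n2
  Y(R6) = 0.0007634 S between n2,n0
  Y(C3) = 0.000 S between n0,n1
  I2: injects 0.275 A into n0 (from n1)
  V1: constraint V(n0)−V(n2) = 5.17
Assemble and solve the 5×5 MNA system:
  V(n1)=-65.41  V(n2)=-5.170  V(n3)=-5.170
  i(L1)=0.7659  i(V1)=-5.318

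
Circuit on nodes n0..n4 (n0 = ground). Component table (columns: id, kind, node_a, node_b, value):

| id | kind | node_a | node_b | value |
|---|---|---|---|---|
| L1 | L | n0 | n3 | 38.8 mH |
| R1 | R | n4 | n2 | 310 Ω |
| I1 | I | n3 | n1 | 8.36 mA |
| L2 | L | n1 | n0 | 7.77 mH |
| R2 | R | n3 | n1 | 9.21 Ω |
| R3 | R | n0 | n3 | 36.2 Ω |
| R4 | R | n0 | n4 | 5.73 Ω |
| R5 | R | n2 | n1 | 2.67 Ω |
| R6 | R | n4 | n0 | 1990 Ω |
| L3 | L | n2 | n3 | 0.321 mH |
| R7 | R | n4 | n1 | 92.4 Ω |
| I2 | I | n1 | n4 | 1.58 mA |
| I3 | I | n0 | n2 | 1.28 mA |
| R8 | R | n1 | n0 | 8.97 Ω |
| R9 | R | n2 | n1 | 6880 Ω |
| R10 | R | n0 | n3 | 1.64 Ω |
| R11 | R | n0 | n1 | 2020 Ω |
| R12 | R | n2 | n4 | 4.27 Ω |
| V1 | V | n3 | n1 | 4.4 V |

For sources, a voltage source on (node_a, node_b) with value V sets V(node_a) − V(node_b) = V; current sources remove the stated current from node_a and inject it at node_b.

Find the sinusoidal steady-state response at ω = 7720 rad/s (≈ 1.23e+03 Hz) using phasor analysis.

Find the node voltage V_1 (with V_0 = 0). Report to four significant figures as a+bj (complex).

-3.556+0.1439j V

Apply KCL at each of the 4 non-ground nodes and solve the resulting linear system.
Node n1: branches {I1, L2, R2, R5, R7, I2, R8, R9, R11, V1} → V_1 = -3.556+0.1439j
Node n2: branches {R1, R5, L3, I3, R9, R12} → V_2 = -1.286-1.680j
Node n3: branches {L1, I1, R2, R3, L3, R10, V1} → V_3 = 0.8442+0.1439j
Node n4: branches {R1, R4, R6, R7, I2, R12} → V_4 = -0.8083-0.9387j
Source currents: i(V1)=-1.761+0.7705j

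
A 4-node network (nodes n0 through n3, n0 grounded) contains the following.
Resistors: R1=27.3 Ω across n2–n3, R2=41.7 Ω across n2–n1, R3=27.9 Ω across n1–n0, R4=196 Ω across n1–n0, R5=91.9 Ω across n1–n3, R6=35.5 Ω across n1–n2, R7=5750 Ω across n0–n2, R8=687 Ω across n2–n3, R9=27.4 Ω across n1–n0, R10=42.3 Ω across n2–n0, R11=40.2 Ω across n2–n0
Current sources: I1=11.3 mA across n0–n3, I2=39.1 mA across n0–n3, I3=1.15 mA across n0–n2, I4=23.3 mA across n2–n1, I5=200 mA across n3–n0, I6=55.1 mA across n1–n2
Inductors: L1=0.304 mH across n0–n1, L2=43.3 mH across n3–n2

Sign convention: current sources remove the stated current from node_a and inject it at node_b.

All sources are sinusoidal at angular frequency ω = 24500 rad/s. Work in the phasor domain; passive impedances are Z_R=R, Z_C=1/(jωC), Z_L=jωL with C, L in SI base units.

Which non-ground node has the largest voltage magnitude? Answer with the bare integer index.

3

Apply KCL at each of the 3 non-ground nodes and solve the resulting linear system.
Node n1: branches {R2, R3, R4, L1, R5, R6, I4, R9, I6} → V_1 = -0.4004-0.5174j
Node n2: branches {R1, R2, R6, I3, R7, I4, L2, R8, R10, R11, I6} → V_2 = -0.9853-0.2813j
Node n3: branches {R1, I1, I2, R5, L2, R8, I5} → V_3 = -3.908-0.3900j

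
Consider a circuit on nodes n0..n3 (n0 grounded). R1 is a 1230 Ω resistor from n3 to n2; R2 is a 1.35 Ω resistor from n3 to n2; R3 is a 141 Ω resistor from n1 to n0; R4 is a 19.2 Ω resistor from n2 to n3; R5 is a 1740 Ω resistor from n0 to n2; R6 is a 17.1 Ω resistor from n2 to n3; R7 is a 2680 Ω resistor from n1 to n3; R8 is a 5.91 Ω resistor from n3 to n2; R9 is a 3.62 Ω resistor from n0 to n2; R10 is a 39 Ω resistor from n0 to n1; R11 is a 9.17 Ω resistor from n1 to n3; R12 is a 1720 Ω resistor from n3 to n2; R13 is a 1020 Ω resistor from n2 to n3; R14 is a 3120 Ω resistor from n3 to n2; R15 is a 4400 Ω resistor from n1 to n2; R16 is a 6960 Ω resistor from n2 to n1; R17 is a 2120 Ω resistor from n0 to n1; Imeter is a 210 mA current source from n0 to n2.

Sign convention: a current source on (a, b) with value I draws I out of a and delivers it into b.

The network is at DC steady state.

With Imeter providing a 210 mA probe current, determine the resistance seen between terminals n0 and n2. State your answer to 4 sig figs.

MNA unknowns: 3 node voltages V₁..V_3
R1: Y=0.0008130 on G[3,2]
R2: Y=0.7407 on G[3,2]
R3: Y=0.007092 on G[1,0]
R4: Y=0.05208 on G[2,3]
R5: Y=0.0005747 on G[0,2]
R6: Y=0.05848 on G[2,3]
R7: Y=0.0003731 on G[1,3]
R8: Y=0.1692 on G[3,2]
R9: Y=0.2762 on G[0,2]
R10: Y=0.02564 on G[0,1]
R11: Y=0.1091 on G[1,3]
R12: Y=0.0005814 on G[3,2]
R13: Y=0.0009804 on G[2,3]
R14: Y=0.0003205 on G[3,2]
R15: Y=0.0002273 on G[1,2]
R16: Y=0.0001437 on G[2,1]
R17: Y=0.0004717 on G[0,1]
Imeter: z[0]−=0.21, z[2]+=0.21
solve → V1=0.5215, V2=0.6961, V3=0.6792

R_eq = 3.315 Ω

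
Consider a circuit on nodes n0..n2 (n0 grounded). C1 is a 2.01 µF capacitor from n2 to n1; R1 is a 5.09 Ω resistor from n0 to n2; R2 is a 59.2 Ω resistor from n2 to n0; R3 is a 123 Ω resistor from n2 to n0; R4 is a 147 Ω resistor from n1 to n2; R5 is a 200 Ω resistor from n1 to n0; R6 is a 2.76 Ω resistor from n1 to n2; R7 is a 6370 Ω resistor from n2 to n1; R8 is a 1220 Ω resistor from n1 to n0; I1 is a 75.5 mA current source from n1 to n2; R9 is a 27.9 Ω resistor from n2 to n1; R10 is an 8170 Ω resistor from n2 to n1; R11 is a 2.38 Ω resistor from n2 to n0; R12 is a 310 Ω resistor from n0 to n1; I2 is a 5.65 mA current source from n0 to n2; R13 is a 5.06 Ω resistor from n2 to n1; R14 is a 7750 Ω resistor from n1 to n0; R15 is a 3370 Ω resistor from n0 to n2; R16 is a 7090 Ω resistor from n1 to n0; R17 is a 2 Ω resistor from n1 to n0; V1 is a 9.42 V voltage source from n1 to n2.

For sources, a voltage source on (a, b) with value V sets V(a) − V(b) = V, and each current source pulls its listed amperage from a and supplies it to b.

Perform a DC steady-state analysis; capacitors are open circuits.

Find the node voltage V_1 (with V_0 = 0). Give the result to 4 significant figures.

MNA unknowns: 2 node voltages V₁..V_2 plus 1 source current (V1)
C1: Y=0.000 on G[2,1]
R1: Y=0.1965 on G[0,2]
R2: Y=0.01689 on G[2,0]
R3: Y=0.008130 on G[2,0]
R4: Y=0.006803 on G[1,2]
R5: Y=0.005000 on G[1,0]
R6: Y=0.3623 on G[1,2]
R7: Y=0.0001570 on G[2,1]
R8: Y=0.0008197 on G[1,0]
I1: z[1]−=0.0755, z[2]+=0.0755
R9: Y=0.03584 on G[2,1]
R10: Y=0.0001224 on G[2,1]
R11: Y=0.4202 on G[2,0]
R12: Y=0.003226 on G[0,1]
I2: z[0]−=0.00565, z[2]+=0.00565
R13: Y=0.1976 on G[2,1]
R14: Y=0.0001290 on G[1,0]
R15: Y=0.0002967 on G[0,2]
R16: Y=0.0001410 on G[1,0]
R17: Y=0.5000 on G[1,0]
V1: row V1−V2=9.42, i_V1 at 1,2
solve → V1=5.258, V2=-4.162
aux → i_V1=-8.432

5.258 V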